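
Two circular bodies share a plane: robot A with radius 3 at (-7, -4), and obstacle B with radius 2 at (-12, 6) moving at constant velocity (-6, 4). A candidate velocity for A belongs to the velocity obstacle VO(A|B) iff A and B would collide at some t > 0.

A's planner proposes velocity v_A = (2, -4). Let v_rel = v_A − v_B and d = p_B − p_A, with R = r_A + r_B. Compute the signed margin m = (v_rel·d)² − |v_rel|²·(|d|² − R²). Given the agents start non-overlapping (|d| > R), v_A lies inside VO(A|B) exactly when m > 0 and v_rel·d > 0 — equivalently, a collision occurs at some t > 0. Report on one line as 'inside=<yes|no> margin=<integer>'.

d = (-5, 10),  |d|² = 125;  R = 3+2 = 5,  c = 125−5² = 100
v_rel = (8, -8),  |v_rel|² = 128;  v_rel·d = (8)·(-5) + (-8)·(10) = -120
128·t² + 240·t + 100 = 0  ⇒  m = (-120)² − 128·100 = 1600
m = 1600 > 0,  v_rel·d = -120 < 0  ⇒  outside

inside=no margin=1600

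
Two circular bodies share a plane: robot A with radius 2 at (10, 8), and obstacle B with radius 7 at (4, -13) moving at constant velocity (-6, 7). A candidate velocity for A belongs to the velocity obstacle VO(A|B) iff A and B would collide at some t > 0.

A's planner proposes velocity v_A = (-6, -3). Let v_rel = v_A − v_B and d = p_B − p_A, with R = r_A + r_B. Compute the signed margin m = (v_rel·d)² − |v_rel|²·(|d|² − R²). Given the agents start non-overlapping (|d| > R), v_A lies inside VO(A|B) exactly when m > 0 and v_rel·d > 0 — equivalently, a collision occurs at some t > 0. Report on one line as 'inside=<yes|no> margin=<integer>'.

d = (-6, -21),  |d|² = 477;  R = 2+7 = 9,  c = 477−9² = 396
v_rel = (0, -10),  |v_rel|² = 100;  v_rel·d = (0)·(-6) + (-10)·(-21) = 210
100·t² − 420·t + 396 = 0  ⇒  m = 210² − 100·396 = 4500
m = 4500 > 0,  v_rel·d = 210 > 0  ⇒  inside

inside=yes margin=4500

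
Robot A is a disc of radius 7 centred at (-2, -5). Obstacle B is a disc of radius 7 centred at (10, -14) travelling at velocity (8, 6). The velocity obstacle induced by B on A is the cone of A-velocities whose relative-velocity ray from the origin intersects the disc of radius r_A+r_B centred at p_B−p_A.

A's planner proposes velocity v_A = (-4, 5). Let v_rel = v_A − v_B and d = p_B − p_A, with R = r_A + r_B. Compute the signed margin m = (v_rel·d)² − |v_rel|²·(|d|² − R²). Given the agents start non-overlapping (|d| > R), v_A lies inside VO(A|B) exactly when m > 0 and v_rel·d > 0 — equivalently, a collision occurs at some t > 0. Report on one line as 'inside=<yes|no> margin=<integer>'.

d = (12, -9),  |d|² = 225;  R = 7+7 = 14,  c = 225−14² = 29
v_rel = (-12, -1),  |v_rel|² = 145;  v_rel·d = (-12)·(12) + (-1)·(-9) = -135
145·t² + 270·t + 29 = 0  ⇒  m = (-135)² − 145·29 = 14020
m = 14020 > 0,  v_rel·d = -135 < 0  ⇒  outside

inside=no margin=14020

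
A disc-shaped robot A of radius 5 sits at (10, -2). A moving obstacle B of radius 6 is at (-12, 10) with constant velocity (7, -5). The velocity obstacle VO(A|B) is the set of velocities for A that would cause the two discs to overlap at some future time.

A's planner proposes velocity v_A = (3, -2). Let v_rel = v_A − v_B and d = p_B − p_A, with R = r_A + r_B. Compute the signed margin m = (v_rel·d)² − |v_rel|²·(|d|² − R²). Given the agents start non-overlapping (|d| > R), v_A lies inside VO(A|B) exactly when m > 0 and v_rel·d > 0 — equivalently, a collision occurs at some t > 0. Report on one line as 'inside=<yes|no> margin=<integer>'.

d = (-22, 12),  |d|² = 628;  R = 5+6 = 11,  c = 628−11² = 507
v_rel = (-4, 3),  |v_rel|² = 25;  v_rel·d = (-4)·(-22) + (3)·(12) = 124
25·t² − 248·t + 507 = 0  ⇒  m = 124² − 25·507 = 2701
m = 2701 > 0,  v_rel·d = 124 > 0  ⇒  inside

inside=yes margin=2701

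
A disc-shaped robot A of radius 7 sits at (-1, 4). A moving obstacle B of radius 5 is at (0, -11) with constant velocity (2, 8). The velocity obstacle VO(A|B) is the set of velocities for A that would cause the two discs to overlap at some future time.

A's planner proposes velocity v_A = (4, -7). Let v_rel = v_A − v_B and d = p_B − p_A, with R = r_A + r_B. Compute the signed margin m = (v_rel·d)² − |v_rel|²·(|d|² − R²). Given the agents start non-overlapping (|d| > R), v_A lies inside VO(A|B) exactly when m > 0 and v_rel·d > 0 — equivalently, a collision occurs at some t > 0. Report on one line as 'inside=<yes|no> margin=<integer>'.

d = (1, -15),  |d|² = 226;  R = 7+5 = 12,  c = 226−12² = 82
v_rel = (2, -15),  |v_rel|² = 229;  v_rel·d = (2)·(1) + (-15)·(-15) = 227
229·t² − 454·t + 82 = 0  ⇒  m = 227² − 229·82 = 32751
m = 32751 > 0,  v_rel·d = 227 > 0  ⇒  inside

inside=yes margin=32751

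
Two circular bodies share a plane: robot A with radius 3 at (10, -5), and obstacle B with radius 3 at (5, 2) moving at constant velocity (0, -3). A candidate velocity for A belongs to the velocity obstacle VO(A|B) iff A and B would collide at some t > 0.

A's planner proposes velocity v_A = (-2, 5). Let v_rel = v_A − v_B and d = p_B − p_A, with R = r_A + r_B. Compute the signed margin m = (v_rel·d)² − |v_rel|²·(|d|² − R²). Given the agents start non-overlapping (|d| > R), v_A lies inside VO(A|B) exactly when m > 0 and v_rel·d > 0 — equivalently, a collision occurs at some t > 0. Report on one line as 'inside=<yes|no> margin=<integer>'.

d = (-5, 7),  |d|² = 74;  R = 3+3 = 6,  c = 74−6² = 38
v_rel = (-2, 8),  |v_rel|² = 68;  v_rel·d = (-2)·(-5) + (8)·(7) = 66
68·t² − 132·t + 38 = 0  ⇒  m = 66² − 68·38 = 1772
m = 1772 > 0,  v_rel·d = 66 > 0  ⇒  inside

inside=yes margin=1772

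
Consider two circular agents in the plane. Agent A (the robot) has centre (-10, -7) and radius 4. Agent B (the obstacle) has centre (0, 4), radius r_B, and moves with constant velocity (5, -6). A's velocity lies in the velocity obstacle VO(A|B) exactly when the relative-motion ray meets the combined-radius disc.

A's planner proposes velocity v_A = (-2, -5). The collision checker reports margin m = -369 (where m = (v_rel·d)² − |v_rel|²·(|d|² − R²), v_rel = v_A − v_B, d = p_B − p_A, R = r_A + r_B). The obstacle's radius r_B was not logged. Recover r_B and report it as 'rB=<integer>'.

m = -369
d = (10, 11);  v_rel = (-7, 1),  |v_rel|² = 50
v_rel×d = (-7)·(11) − (1)·(10) = -87
since m = R²·50 − (-87)²:  R² = (7569 + -369) / 50 = 144
R = √144 = 12  ⇒  r_B = 12 − 4 = 8

rB=8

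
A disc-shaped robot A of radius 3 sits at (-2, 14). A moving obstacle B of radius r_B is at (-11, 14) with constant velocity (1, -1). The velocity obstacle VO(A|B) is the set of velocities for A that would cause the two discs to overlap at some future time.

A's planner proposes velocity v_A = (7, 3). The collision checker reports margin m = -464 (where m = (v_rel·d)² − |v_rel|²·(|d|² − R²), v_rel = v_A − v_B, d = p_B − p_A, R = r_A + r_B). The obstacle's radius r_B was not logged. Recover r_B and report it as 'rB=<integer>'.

m = -464
d = (-9, 0);  v_rel = (6, 4),  |v_rel|² = 52
v_rel×d = (6)·(0) − (4)·(-9) = 36
since m = R²·52 − 36²:  R² = (1296 + -464) / 52 = 16
R = √16 = 4  ⇒  r_B = 4 − 3 = 1

rB=1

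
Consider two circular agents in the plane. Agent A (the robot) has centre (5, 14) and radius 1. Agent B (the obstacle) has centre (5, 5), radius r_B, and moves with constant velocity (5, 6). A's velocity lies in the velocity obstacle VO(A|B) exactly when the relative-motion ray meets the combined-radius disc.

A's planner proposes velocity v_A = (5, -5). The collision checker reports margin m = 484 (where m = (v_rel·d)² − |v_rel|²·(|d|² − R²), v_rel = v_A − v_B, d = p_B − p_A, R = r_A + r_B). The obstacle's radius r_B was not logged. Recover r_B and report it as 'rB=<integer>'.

m = 484
d = (0, -9);  v_rel = (0, -11),  |v_rel|² = 121
v_rel×d = (0)·(-9) − (-11)·(0) = 0
since m = R²·121 − 0²:  R² = (0 + 484) / 121 = 4
R = √4 = 2  ⇒  r_B = 2 − 1 = 1

rB=1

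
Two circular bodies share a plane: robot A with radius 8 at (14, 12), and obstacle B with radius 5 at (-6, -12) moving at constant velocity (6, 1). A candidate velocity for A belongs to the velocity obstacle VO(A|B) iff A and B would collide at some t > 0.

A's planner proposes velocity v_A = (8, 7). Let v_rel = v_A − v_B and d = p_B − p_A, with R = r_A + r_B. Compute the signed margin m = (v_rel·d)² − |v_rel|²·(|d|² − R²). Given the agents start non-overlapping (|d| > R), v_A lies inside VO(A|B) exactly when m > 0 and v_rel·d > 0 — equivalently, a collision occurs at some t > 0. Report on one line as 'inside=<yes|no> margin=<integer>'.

d = (-20, -24),  |d|² = 976;  R = 8+5 = 13,  c = 976−13² = 807
v_rel = (2, 6),  |v_rel|² = 40;  v_rel·d = (2)·(-20) + (6)·(-24) = -184
40·t² + 368·t + 807 = 0  ⇒  m = (-184)² − 40·807 = 1576
m = 1576 > 0,  v_rel·d = -184 < 0  ⇒  outside

inside=no margin=1576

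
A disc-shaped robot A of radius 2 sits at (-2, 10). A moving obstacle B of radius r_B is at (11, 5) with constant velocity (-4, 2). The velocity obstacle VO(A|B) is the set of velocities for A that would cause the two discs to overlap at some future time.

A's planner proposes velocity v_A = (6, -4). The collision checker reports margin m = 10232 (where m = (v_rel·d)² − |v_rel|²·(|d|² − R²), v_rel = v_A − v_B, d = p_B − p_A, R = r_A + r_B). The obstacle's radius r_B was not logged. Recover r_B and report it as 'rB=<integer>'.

m = 10232
d = (13, -5);  v_rel = (10, -6),  |v_rel|² = 136
v_rel×d = (10)·(-5) − (-6)·(13) = 28
since m = R²·136 − 28²:  R² = (784 + 10232) / 136 = 81
R = √81 = 9  ⇒  r_B = 9 − 2 = 7

rB=7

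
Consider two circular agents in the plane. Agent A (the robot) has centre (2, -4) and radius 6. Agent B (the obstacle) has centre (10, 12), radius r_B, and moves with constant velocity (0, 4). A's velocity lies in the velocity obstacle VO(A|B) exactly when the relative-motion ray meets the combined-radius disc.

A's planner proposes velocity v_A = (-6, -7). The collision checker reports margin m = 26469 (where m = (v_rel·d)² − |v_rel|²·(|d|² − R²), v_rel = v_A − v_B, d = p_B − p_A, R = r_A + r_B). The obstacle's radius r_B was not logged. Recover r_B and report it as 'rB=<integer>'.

m = 26469
d = (8, 16);  v_rel = (-6, -11),  |v_rel|² = 157
v_rel×d = (-6)·(16) − (-11)·(8) = -8
since m = R²·157 − (-8)²:  R² = (64 + 26469) / 157 = 169
R = √169 = 13  ⇒  r_B = 13 − 6 = 7

rB=7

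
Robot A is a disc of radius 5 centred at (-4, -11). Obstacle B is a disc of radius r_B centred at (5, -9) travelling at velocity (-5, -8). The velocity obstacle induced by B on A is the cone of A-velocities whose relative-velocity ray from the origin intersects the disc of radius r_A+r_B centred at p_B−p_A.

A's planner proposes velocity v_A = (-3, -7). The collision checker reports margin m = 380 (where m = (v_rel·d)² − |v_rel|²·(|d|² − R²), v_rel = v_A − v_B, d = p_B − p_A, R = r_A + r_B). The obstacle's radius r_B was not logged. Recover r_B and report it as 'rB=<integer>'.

m = 380
d = (9, 2);  v_rel = (2, 1),  |v_rel|² = 5
v_rel×d = (2)·(2) − (1)·(9) = -5
since m = R²·5 − (-5)²:  R² = (25 + 380) / 5 = 81
R = √81 = 9  ⇒  r_B = 9 − 5 = 4

rB=4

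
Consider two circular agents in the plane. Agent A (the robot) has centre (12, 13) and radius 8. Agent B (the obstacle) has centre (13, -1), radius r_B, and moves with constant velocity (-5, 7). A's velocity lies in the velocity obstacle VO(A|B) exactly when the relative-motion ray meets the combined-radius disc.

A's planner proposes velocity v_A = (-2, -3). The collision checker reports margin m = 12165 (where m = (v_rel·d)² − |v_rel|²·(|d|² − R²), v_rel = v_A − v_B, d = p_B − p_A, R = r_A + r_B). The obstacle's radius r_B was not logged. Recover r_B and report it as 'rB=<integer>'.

m = 12165
d = (1, -14);  v_rel = (3, -10),  |v_rel|² = 109
v_rel×d = (3)·(-14) − (-10)·(1) = -32
since m = R²·109 − (-32)²:  R² = (1024 + 12165) / 109 = 121
R = √121 = 11  ⇒  r_B = 11 − 8 = 3

rB=3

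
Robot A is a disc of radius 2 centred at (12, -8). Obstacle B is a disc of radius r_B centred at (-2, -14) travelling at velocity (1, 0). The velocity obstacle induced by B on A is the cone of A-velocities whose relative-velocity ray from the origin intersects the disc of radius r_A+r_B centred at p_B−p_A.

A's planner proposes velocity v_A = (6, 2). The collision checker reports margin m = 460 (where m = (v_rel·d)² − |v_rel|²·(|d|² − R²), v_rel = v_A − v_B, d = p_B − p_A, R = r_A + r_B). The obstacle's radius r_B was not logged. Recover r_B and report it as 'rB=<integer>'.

m = 460
d = (-14, -6);  v_rel = (5, 2),  |v_rel|² = 29
v_rel×d = (5)·(-6) − (2)·(-14) = -2
since m = R²·29 − (-2)²:  R² = (4 + 460) / 29 = 16
R = √16 = 4  ⇒  r_B = 4 − 2 = 2

rB=2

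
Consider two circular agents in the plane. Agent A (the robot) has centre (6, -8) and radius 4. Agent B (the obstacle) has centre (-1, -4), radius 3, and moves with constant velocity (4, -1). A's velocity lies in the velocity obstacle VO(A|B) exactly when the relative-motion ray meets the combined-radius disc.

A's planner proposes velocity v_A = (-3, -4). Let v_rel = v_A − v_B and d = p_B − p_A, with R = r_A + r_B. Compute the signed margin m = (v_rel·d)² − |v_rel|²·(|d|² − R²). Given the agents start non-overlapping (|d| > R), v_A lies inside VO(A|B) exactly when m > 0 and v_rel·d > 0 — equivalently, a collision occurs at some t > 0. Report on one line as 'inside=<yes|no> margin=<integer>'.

d = (-7, 4),  |d|² = 65;  R = 4+3 = 7,  c = 65−7² = 16
v_rel = (-7, -3),  |v_rel|² = 58;  v_rel·d = (-7)·(-7) + (-3)·(4) = 37
58·t² − 74·t + 16 = 0  ⇒  m = 37² − 58·16 = 441
m = 441 > 0,  v_rel·d = 37 > 0  ⇒  inside

inside=yes margin=441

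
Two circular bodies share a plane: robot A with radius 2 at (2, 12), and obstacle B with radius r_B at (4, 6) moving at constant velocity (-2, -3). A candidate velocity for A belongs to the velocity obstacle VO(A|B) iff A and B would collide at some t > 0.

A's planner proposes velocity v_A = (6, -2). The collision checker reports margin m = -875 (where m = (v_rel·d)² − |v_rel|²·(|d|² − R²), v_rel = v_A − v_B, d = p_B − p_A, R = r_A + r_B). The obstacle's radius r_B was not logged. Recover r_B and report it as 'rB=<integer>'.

m = -875
d = (2, -6);  v_rel = (8, 1),  |v_rel|² = 65
v_rel×d = (8)·(-6) − (1)·(2) = -50
since m = R²·65 − (-50)²:  R² = (2500 + -875) / 65 = 25
R = √25 = 5  ⇒  r_B = 5 − 2 = 3

rB=3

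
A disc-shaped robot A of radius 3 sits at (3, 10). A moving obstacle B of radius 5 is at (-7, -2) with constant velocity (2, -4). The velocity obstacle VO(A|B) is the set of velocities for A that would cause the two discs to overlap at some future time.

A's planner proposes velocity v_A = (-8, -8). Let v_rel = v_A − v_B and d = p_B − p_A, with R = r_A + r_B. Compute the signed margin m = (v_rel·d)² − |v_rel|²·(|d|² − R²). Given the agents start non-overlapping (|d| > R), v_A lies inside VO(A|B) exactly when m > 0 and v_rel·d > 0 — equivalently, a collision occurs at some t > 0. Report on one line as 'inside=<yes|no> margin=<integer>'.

d = (-10, -12),  |d|² = 244;  R = 3+5 = 8,  c = 244−8² = 180
v_rel = (-10, -4),  |v_rel|² = 116;  v_rel·d = (-10)·(-10) + (-4)·(-12) = 148
116·t² − 296·t + 180 = 0  ⇒  m = 148² − 116·180 = 1024
m = 1024 > 0,  v_rel·d = 148 > 0  ⇒  inside

inside=yes margin=1024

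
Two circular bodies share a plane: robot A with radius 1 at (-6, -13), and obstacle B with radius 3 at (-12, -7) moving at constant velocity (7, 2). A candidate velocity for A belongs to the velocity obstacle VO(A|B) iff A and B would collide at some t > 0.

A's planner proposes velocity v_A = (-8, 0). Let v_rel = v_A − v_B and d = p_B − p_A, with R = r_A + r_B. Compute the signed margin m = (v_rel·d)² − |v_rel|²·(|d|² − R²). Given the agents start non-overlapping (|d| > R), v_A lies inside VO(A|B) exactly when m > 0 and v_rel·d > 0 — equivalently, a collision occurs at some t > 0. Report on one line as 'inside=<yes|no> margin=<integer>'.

d = (-6, 6),  |d|² = 72;  R = 1+3 = 4,  c = 72−4² = 56
v_rel = (-15, -2),  |v_rel|² = 229;  v_rel·d = (-15)·(-6) + (-2)·(6) = 78
229·t² − 156·t + 56 = 0  ⇒  m = 78² − 229·56 = -6740
m = -6740 < 0,  v_rel·d = 78 > 0  ⇒  outside

inside=no margin=-6740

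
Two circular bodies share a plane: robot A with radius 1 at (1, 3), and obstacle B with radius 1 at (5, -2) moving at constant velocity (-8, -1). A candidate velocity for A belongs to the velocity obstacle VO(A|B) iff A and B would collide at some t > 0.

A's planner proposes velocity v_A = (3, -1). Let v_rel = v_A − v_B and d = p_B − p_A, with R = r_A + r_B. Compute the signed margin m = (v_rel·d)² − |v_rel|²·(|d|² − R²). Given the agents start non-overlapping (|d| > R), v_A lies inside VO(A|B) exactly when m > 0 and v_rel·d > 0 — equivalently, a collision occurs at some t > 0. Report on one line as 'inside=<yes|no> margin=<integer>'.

d = (4, -5),  |d|² = 41;  R = 1+1 = 2,  c = 41−2² = 37
v_rel = (11, 0),  |v_rel|² = 121;  v_rel·d = (11)·(4) + (0)·(-5) = 44
121·t² − 88·t + 37 = 0  ⇒  m = 44² − 121·37 = -2541
m = -2541 < 0,  v_rel·d = 44 > 0  ⇒  outside

inside=no margin=-2541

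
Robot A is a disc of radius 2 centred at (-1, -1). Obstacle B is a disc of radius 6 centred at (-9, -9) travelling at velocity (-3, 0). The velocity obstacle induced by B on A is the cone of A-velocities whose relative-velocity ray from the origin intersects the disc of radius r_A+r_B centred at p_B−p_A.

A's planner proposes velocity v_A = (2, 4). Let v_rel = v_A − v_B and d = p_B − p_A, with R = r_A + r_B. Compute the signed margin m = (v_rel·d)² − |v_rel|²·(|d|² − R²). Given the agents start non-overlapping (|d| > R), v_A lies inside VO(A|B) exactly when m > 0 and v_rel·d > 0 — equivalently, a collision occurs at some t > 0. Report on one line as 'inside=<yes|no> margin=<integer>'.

d = (-8, -8),  |d|² = 128;  R = 2+6 = 8,  c = 128−8² = 64
v_rel = (5, 4),  |v_rel|² = 41;  v_rel·d = (5)·(-8) + (4)·(-8) = -72
41·t² + 144·t + 64 = 0  ⇒  m = (-72)² − 41·64 = 2560
m = 2560 > 0,  v_rel·d = -72 < 0  ⇒  outside

inside=no margin=2560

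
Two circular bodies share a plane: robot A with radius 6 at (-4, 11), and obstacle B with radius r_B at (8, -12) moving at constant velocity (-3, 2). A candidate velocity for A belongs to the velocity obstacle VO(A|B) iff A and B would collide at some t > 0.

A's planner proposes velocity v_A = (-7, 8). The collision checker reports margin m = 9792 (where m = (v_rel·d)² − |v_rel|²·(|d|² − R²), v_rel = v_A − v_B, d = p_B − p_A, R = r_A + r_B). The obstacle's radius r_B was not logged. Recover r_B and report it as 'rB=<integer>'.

m = 9792
d = (12, -23);  v_rel = (-4, 6),  |v_rel|² = 52
v_rel×d = (-4)·(-23) − (6)·(12) = 20
since m = R²·52 − 20²:  R² = (400 + 9792) / 52 = 196
R = √196 = 14  ⇒  r_B = 14 − 6 = 8

rB=8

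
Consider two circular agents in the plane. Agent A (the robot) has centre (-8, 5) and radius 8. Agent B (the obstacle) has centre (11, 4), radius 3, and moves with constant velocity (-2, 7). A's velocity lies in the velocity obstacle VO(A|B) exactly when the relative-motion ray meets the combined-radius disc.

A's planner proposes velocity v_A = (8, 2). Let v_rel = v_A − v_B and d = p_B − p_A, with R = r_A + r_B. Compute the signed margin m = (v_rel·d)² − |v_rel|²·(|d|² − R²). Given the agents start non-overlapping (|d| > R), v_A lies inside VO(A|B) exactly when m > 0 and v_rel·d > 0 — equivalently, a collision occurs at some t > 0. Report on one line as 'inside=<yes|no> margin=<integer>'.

d = (19, -1),  |d|² = 362;  R = 8+3 = 11,  c = 362−11² = 241
v_rel = (10, -5),  |v_rel|² = 125;  v_rel·d = (10)·(19) + (-5)·(-1) = 195
125·t² − 390·t + 241 = 0  ⇒  m = 195² − 125·241 = 7900
m = 7900 > 0,  v_rel·d = 195 > 0  ⇒  inside

inside=yes margin=7900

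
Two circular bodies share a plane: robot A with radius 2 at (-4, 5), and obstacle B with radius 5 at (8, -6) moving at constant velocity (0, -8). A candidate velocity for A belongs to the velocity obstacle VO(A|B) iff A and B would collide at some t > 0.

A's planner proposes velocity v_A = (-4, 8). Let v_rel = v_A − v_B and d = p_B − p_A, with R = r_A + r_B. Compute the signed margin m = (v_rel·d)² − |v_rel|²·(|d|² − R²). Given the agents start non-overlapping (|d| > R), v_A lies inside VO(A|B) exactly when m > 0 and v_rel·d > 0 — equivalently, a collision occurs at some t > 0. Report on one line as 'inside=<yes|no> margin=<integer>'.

d = (12, -11),  |d|² = 265;  R = 2+5 = 7,  c = 265−7² = 216
v_rel = (-4, 16),  |v_rel|² = 272;  v_rel·d = (-4)·(12) + (16)·(-11) = -224
272·t² + 448·t + 216 = 0  ⇒  m = (-224)² − 272·216 = -8576
m = -8576 < 0,  v_rel·d = -224 < 0  ⇒  outside

inside=no margin=-8576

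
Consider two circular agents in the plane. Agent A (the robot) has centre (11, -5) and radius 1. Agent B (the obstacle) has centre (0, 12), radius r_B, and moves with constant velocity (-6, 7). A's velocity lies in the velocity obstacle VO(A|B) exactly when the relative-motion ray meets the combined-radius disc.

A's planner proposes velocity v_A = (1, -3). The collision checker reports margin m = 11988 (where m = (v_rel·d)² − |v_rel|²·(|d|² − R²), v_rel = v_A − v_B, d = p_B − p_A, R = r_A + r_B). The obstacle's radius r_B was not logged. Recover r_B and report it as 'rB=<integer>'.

m = 11988
d = (-11, 17);  v_rel = (7, -10),  |v_rel|² = 149
v_rel×d = (7)·(17) − (-10)·(-11) = 9
since m = R²·149 − 9²:  R² = (81 + 11988) / 149 = 81
R = √81 = 9  ⇒  r_B = 9 − 1 = 8

rB=8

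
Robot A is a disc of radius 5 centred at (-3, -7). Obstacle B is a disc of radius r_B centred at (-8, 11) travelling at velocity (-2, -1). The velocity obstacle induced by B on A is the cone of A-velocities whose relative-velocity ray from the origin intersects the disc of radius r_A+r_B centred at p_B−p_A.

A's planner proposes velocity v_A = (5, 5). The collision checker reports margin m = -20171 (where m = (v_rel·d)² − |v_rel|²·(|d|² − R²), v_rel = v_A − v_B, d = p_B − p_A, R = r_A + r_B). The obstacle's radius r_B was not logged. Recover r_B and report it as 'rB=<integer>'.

m = -20171
d = (-5, 18);  v_rel = (7, 6),  |v_rel|² = 85
v_rel×d = (7)·(18) − (6)·(-5) = 156
since m = R²·85 − 156²:  R² = (24336 + -20171) / 85 = 49
R = √49 = 7  ⇒  r_B = 7 − 5 = 2

rB=2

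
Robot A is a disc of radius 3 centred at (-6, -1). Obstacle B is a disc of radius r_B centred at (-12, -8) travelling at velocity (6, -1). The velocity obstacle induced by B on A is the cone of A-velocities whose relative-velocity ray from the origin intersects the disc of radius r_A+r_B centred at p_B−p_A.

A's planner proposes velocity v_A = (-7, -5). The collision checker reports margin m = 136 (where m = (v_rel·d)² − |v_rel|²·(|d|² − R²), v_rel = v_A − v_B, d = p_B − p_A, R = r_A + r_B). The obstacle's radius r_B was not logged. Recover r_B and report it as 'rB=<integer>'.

m = 136
d = (-6, -7);  v_rel = (-13, -4),  |v_rel|² = 185
v_rel×d = (-13)·(-7) − (-4)·(-6) = 67
since m = R²·185 − 67²:  R² = (4489 + 136) / 185 = 25
R = √25 = 5  ⇒  r_B = 5 − 3 = 2

rB=2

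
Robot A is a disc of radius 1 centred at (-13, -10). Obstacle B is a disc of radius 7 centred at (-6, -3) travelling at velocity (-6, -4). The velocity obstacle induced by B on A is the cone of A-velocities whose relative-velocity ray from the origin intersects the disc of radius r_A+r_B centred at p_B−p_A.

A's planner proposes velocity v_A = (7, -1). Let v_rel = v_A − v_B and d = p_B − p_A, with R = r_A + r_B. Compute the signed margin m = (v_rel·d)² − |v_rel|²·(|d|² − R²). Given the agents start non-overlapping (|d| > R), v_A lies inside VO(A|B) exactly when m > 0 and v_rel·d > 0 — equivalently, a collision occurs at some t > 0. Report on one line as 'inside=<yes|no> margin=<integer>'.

d = (7, 7),  |d|² = 98;  R = 1+7 = 8,  c = 98−8² = 34
v_rel = (13, 3),  |v_rel|² = 178;  v_rel·d = (13)·(7) + (3)·(7) = 112
178·t² − 224·t + 34 = 0  ⇒  m = 112² − 178·34 = 6492
m = 6492 > 0,  v_rel·d = 112 > 0  ⇒  inside

inside=yes margin=6492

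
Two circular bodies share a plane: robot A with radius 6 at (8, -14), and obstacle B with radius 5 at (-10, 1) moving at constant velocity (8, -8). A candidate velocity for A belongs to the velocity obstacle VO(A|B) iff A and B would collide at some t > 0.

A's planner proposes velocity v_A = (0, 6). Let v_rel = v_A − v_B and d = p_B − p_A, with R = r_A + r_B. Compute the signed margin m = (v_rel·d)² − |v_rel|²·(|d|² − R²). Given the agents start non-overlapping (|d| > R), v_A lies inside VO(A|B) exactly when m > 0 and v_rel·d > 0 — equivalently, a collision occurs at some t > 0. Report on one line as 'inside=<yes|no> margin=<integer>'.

d = (-18, 15),  |d|² = 549;  R = 6+5 = 11,  c = 549−11² = 428
v_rel = (-8, 14),  |v_rel|² = 260;  v_rel·d = (-8)·(-18) + (14)·(15) = 354
260·t² − 708·t + 428 = 0  ⇒  m = 354² − 260·428 = 14036
m = 14036 > 0,  v_rel·d = 354 > 0  ⇒  inside

inside=yes margin=14036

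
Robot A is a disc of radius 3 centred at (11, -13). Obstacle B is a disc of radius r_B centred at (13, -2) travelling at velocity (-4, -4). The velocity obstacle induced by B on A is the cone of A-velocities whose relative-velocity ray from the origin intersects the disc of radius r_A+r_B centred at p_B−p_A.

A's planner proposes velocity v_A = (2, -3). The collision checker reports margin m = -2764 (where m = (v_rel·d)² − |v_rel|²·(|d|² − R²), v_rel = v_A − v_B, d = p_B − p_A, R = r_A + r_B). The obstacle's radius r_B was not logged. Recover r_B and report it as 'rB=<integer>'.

m = -2764
d = (2, 11);  v_rel = (6, 1),  |v_rel|² = 37
v_rel×d = (6)·(11) − (1)·(2) = 64
since m = R²·37 − 64²:  R² = (4096 + -2764) / 37 = 36
R = √36 = 6  ⇒  r_B = 6 − 3 = 3

rB=3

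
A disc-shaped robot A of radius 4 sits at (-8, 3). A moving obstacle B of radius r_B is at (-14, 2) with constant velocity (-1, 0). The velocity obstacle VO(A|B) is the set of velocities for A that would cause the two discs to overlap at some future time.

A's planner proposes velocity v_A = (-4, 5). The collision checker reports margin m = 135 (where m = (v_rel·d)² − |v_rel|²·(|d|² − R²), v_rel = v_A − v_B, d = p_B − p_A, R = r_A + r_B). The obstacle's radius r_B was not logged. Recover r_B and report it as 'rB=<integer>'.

m = 135
d = (-6, -1);  v_rel = (-3, 5),  |v_rel|² = 34
v_rel×d = (-3)·(-1) − (5)·(-6) = 33
since m = R²·34 − 33²:  R² = (1089 + 135) / 34 = 36
R = √36 = 6  ⇒  r_B = 6 − 4 = 2

rB=2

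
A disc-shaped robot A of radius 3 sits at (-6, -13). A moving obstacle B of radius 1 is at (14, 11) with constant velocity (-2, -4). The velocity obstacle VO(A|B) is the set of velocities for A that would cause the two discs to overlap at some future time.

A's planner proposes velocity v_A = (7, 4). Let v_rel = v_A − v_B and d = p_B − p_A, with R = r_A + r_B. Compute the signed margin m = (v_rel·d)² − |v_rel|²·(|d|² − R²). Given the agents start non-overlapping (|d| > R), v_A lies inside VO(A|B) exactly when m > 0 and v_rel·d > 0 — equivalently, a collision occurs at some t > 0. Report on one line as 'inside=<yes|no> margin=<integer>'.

d = (20, 24),  |d|² = 976;  R = 3+1 = 4,  c = 976−4² = 960
v_rel = (9, 8),  |v_rel|² = 145;  v_rel·d = (9)·(20) + (8)·(24) = 372
145·t² − 744·t + 960 = 0  ⇒  m = 372² − 145·960 = -816
m = -816 < 0,  v_rel·d = 372 > 0  ⇒  outside

inside=no margin=-816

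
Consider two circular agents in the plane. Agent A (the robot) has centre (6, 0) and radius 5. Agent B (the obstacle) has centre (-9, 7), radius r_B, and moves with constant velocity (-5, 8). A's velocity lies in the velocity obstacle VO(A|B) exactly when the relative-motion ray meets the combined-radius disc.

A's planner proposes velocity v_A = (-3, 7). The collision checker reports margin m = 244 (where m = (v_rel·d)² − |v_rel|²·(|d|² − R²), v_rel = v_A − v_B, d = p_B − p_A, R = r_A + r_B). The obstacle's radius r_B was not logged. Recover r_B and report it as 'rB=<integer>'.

m = 244
d = (-15, 7);  v_rel = (2, -1),  |v_rel|² = 5
v_rel×d = (2)·(7) − (-1)·(-15) = -1
since m = R²·5 − (-1)²:  R² = (1 + 244) / 5 = 49
R = √49 = 7  ⇒  r_B = 7 − 5 = 2

rB=2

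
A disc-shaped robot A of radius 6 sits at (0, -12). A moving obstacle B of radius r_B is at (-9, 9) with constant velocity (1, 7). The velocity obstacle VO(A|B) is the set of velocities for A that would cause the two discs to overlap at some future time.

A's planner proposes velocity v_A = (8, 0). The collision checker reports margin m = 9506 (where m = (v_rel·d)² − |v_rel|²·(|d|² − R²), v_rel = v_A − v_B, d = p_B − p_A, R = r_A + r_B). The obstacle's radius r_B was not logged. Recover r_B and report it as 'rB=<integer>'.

m = 9506
d = (-9, 21);  v_rel = (7, -7),  |v_rel|² = 98
v_rel×d = (7)·(21) − (-7)·(-9) = 84
since m = R²·98 − 84²:  R² = (7056 + 9506) / 98 = 169
R = √169 = 13  ⇒  r_B = 13 − 6 = 7

rB=7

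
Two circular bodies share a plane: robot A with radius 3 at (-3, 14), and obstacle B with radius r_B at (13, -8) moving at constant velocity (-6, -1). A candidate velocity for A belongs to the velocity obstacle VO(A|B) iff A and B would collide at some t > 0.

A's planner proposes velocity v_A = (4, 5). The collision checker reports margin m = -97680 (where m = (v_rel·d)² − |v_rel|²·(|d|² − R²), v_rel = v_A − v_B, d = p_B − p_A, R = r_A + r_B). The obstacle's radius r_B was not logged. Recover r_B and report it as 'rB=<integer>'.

m = -97680
d = (16, -22);  v_rel = (10, 6),  |v_rel|² = 136
v_rel×d = (10)·(-22) − (6)·(16) = -316
since m = R²·136 − (-316)²:  R² = (99856 + -97680) / 136 = 16
R = √16 = 4  ⇒  r_B = 4 − 3 = 1

rB=1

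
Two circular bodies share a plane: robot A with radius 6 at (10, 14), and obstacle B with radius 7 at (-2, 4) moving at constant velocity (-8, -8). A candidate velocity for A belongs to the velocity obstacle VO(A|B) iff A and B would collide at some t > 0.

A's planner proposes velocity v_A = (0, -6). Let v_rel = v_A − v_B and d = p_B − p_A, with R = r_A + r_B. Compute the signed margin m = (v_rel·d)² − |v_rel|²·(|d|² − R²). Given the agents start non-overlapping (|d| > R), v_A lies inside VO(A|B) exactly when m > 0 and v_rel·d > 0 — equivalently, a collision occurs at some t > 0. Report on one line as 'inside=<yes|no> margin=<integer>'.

d = (-12, -10),  |d|² = 244;  R = 6+7 = 13,  c = 244−13² = 75
v_rel = (8, 2),  |v_rel|² = 68;  v_rel·d = (8)·(-12) + (2)·(-10) = -116
68·t² + 232·t + 75 = 0  ⇒  m = (-116)² − 68·75 = 8356
m = 8356 > 0,  v_rel·d = -116 < 0  ⇒  outside

inside=no margin=8356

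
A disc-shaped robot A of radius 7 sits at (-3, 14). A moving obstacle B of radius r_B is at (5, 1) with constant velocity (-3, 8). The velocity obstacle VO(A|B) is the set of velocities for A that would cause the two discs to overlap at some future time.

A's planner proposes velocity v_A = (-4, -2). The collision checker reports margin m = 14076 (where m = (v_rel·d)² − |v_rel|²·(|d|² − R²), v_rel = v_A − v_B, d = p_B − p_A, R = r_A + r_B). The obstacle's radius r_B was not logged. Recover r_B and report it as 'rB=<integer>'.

m = 14076
d = (8, -13);  v_rel = (-1, -10),  |v_rel|² = 101
v_rel×d = (-1)·(-13) − (-10)·(8) = 93
since m = R²·101 − 93²:  R² = (8649 + 14076) / 101 = 225
R = √225 = 15  ⇒  r_B = 15 − 7 = 8

rB=8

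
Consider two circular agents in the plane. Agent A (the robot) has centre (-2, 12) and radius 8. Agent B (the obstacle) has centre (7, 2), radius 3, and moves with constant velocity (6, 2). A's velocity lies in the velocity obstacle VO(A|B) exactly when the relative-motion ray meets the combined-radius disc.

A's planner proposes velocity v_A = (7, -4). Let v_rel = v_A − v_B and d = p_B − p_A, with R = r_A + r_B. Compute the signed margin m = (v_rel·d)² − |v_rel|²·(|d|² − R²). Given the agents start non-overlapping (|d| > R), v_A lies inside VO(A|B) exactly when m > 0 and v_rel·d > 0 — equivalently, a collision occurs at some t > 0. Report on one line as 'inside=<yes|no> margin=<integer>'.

d = (9, -10),  |d|² = 181;  R = 8+3 = 11,  c = 181−11² = 60
v_rel = (1, -6),  |v_rel|² = 37;  v_rel·d = (1)·(9) + (-6)·(-10) = 69
37·t² − 138·t + 60 = 0  ⇒  m = 69² − 37·60 = 2541
m = 2541 > 0,  v_rel·d = 69 > 0  ⇒  inside

inside=yes margin=2541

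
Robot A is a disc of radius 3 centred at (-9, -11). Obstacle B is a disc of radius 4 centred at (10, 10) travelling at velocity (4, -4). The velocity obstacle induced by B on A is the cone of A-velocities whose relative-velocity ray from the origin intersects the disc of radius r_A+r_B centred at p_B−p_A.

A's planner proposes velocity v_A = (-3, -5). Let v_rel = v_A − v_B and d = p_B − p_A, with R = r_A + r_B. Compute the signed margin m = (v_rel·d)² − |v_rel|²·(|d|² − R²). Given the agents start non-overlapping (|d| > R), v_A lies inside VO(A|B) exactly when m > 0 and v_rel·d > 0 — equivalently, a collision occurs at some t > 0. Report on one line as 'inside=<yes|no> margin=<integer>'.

d = (19, 21),  |d|² = 802;  R = 3+4 = 7,  c = 802−7² = 753
v_rel = (-7, -1),  |v_rel|² = 50;  v_rel·d = (-7)·(19) + (-1)·(21) = -154
50·t² + 308·t + 753 = 0  ⇒  m = (-154)² − 50·753 = -13934
m = -13934 < 0,  v_rel·d = -154 < 0  ⇒  outside

inside=no margin=-13934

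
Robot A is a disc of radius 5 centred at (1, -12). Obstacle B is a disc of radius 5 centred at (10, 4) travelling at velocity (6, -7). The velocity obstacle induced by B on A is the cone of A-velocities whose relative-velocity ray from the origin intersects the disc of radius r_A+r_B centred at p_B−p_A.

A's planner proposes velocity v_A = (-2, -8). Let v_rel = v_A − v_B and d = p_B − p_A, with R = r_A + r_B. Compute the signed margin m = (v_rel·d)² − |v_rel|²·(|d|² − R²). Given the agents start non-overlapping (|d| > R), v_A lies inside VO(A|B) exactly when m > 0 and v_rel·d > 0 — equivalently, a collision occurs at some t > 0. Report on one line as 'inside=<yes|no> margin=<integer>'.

d = (9, 16),  |d|² = 337;  R = 5+5 = 10,  c = 337−10² = 237
v_rel = (-8, -1),  |v_rel|² = 65;  v_rel·d = (-8)·(9) + (-1)·(16) = -88
65·t² + 176·t + 237 = 0  ⇒  m = (-88)² − 65·237 = -7661
m = -7661 < 0,  v_rel·d = -88 < 0  ⇒  outside

inside=no margin=-7661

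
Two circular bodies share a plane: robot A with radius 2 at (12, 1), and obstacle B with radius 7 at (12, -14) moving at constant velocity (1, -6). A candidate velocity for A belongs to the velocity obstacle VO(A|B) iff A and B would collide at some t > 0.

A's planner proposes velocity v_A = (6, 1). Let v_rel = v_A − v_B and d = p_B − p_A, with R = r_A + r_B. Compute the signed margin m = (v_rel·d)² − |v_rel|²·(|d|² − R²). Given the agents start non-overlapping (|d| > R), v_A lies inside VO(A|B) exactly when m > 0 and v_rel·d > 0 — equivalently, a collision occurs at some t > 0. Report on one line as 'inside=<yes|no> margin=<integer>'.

d = (0, -15),  |d|² = 225;  R = 2+7 = 9,  c = 225−9² = 144
v_rel = (5, 7),  |v_rel|² = 74;  v_rel·d = (5)·(0) + (7)·(-15) = -105
74·t² + 210·t + 144 = 0  ⇒  m = (-105)² − 74·144 = 369
m = 369 > 0,  v_rel·d = -105 < 0  ⇒  outside

inside=no margin=369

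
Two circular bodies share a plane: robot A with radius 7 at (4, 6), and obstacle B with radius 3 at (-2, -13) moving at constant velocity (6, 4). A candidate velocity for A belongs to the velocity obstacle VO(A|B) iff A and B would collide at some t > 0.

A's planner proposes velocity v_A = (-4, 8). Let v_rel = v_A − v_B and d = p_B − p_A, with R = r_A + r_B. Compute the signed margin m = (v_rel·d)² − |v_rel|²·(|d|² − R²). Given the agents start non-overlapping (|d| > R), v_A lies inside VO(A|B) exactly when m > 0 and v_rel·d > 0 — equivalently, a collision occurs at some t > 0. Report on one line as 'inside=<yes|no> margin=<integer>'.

d = (-6, -19),  |d|² = 397;  R = 7+3 = 10,  c = 397−10² = 297
v_rel = (-10, 4),  |v_rel|² = 116;  v_rel·d = (-10)·(-6) + (4)·(-19) = -16
116·t² + 32·t + 297 = 0  ⇒  m = (-16)² − 116·297 = -34196
m = -34196 < 0,  v_rel·d = -16 < 0  ⇒  outside

inside=no margin=-34196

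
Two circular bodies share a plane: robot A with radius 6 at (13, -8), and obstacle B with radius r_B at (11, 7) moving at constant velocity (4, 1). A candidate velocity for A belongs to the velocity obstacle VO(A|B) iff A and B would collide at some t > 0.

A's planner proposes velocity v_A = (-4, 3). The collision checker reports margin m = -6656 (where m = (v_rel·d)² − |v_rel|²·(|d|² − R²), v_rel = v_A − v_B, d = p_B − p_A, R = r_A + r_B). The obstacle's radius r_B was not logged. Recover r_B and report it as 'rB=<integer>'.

m = -6656
d = (-2, 15);  v_rel = (-8, 2),  |v_rel|² = 68
v_rel×d = (-8)·(15) − (2)·(-2) = -116
since m = R²·68 − (-116)²:  R² = (13456 + -6656) / 68 = 100
R = √100 = 10  ⇒  r_B = 10 − 6 = 4

rB=4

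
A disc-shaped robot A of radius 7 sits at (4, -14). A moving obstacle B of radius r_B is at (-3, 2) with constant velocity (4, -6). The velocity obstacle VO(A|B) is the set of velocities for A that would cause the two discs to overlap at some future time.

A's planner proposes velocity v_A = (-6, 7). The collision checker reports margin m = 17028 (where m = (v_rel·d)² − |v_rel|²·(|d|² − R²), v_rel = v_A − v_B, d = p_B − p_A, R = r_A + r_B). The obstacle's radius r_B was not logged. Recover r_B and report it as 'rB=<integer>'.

m = 17028
d = (-7, 16);  v_rel = (-10, 13),  |v_rel|² = 269
v_rel×d = (-10)·(16) − (13)·(-7) = -69
since m = R²·269 − (-69)²:  R² = (4761 + 17028) / 269 = 81
R = √81 = 9  ⇒  r_B = 9 − 7 = 2

rB=2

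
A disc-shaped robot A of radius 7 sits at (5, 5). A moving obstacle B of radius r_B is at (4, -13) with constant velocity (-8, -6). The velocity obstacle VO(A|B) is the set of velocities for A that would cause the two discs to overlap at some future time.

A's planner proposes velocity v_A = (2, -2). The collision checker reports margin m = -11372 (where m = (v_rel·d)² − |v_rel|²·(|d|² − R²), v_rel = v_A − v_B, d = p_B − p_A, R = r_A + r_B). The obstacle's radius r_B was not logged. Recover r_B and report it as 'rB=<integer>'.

m = -11372
d = (-1, -18);  v_rel = (10, 4),  |v_rel|² = 116
v_rel×d = (10)·(-18) − (4)·(-1) = -176
since m = R²·116 − (-176)²:  R² = (30976 + -11372) / 116 = 169
R = √169 = 13  ⇒  r_B = 13 − 7 = 6

rB=6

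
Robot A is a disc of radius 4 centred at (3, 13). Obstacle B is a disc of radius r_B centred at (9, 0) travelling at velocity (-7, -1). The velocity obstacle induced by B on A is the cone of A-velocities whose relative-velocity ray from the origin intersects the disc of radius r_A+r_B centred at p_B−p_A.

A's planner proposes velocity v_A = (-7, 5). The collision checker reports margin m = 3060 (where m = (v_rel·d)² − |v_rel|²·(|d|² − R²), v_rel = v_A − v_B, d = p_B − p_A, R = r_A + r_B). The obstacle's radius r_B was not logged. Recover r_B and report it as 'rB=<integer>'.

m = 3060
d = (6, -13);  v_rel = (0, 6),  |v_rel|² = 36
v_rel×d = (0)·(-13) − (6)·(6) = -36
since m = R²·36 − (-36)²:  R² = (1296 + 3060) / 36 = 121
R = √121 = 11  ⇒  r_B = 11 − 4 = 7

rB=7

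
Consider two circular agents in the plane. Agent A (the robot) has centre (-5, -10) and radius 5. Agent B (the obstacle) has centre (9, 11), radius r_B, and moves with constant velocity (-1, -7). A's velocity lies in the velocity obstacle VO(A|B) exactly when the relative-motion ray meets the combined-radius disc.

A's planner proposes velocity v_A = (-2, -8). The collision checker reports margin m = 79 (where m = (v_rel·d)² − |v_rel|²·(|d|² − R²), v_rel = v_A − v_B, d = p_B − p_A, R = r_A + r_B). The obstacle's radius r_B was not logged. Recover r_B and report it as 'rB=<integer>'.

m = 79
d = (14, 21);  v_rel = (-1, -1),  |v_rel|² = 2
v_rel×d = (-1)·(21) − (-1)·(14) = -7
since m = R²·2 − (-7)²:  R² = (49 + 79) / 2 = 64
R = √64 = 8  ⇒  r_B = 8 − 5 = 3

rB=3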